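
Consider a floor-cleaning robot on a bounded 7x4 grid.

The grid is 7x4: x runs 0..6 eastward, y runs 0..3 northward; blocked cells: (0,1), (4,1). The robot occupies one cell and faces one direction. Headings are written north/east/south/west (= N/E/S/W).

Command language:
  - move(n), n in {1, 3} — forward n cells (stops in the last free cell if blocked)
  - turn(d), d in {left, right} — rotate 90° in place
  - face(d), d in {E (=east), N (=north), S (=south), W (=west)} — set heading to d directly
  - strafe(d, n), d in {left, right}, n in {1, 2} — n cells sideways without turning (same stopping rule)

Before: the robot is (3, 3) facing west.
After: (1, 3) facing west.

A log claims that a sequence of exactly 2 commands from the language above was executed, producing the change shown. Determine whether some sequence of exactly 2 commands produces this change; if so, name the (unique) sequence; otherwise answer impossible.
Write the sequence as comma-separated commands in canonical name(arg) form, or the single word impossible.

move(1), move(1)

key: still facing W at the end — nothing in the sequence rotates
from: (3, 3) facing west
[1] after move(1): (2, 3) facing west
[2] after move(1): (1, 3) facing west
uniquely the one of 144 2-step routes that fits.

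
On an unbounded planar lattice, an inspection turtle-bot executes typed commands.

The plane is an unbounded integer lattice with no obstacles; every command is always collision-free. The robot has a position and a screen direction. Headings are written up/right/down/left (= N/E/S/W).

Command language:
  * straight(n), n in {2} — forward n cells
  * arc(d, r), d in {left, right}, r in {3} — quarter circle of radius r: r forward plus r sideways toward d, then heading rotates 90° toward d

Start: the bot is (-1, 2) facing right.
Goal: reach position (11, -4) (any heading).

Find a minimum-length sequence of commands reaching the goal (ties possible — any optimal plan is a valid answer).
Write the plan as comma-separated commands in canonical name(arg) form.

straight(2), straight(2), straight(2), arc(right, 3), arc(left, 3)

initial: (-1, 2) facing right
[1] after straight(2): (1, 2) facing right
[2] after straight(2): (3, 2) facing right
[3] after straight(2): (5, 2) facing right
[4] after arc(right, 3): (8, -1) facing down
[5] after arc(left, 3): (11, -4) facing right
no 4-step plan works, so 5 is optimal.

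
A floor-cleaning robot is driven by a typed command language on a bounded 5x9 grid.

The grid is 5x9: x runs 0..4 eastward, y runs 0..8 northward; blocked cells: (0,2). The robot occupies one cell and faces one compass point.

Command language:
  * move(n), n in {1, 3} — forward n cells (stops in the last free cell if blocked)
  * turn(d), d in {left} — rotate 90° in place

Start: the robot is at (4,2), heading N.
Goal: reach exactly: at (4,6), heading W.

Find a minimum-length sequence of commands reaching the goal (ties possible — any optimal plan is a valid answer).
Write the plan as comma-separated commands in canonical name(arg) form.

from: at (4,2), heading N
step 1 (move(1)): at (4,3), heading N
step 2 (move(3)): at (4,6), heading N
step 3 (turn(left)): at (4,6), heading W
shorter routes all fall short; 3 is best.

move(1), move(3), turn(left)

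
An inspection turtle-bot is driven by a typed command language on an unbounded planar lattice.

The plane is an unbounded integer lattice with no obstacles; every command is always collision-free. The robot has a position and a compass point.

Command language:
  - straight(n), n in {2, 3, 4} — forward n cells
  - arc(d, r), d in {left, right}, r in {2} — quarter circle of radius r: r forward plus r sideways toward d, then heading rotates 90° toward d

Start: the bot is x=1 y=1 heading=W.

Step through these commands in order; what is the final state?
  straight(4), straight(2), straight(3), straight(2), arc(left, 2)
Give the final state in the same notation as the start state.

t0: x=1 y=1 heading=W
t=1 straight(4) ⇒ x=-3 y=1 heading=W
t=2 straight(2) ⇒ x=-5 y=1 heading=W
t=3 straight(3) ⇒ x=-8 y=1 heading=W
t=4 straight(2) ⇒ x=-10 y=1 heading=W
t=5 arc(left, 2) ⇒ x=-12 y=-1 heading=S

x=-12 y=-1 heading=S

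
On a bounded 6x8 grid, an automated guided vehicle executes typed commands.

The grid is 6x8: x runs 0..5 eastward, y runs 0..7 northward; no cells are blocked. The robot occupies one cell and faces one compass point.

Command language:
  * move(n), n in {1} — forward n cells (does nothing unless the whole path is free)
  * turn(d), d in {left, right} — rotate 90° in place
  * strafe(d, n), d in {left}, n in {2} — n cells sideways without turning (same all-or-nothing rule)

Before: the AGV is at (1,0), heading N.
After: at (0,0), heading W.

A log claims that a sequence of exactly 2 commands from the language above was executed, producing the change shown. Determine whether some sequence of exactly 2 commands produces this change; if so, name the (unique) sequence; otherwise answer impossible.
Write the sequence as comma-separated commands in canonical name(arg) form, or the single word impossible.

turn(left), move(1)

key: order matters: swapping turn(left) and move(1) lands elsewhere
t0: at (1,0), heading N
step 1 (turn(left)): at (1,0), heading W
step 2 (move(1)): at (0,0), heading W
no other 2-command option fits: unique.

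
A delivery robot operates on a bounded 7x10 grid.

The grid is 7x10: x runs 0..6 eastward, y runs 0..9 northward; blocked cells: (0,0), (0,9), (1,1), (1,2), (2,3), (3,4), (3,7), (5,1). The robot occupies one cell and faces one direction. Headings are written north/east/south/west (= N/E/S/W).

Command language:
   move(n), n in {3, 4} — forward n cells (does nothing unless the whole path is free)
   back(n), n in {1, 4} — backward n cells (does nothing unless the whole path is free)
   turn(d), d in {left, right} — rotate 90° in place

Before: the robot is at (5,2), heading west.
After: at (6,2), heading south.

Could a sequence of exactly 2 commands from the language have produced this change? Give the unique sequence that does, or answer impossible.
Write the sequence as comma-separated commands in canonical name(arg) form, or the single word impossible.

key: order matters: swapping back(1) and turn(left) lands elsewhere
initial: at (5,2), heading west
1. back(1) → at (6,2), heading west
2. turn(left) → at (6,2), heading south
all 36 alternatives checked — unique.

back(1), turn(left)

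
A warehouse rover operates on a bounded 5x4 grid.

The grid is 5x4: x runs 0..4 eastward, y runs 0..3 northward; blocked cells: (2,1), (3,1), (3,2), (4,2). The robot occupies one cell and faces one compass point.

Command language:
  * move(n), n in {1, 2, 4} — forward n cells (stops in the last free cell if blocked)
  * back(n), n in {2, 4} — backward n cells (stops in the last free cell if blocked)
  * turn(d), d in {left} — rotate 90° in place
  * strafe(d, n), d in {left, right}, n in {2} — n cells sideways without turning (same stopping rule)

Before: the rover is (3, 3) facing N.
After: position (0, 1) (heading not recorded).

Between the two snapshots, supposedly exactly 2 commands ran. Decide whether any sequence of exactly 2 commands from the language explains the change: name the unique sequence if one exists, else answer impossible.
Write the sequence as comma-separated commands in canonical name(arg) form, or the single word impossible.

all 64 sequences checked — none match.

impossible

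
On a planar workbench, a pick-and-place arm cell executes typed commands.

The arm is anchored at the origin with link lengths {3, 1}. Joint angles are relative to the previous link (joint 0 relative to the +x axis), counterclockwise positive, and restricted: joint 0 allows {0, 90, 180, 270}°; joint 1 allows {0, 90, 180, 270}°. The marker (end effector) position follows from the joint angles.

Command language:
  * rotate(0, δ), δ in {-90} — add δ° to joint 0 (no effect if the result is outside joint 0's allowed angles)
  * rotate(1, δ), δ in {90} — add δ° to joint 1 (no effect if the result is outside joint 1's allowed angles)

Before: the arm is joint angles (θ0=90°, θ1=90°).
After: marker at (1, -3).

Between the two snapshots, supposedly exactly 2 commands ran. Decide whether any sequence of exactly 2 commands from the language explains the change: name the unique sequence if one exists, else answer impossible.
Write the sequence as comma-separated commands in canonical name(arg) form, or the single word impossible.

rotate(0, -90), rotate(0, -90)

t0: joint angles (θ0=90°, θ1=90°)
[1] after rotate(0, -90): joint angles (θ0=0°, θ1=90°)
[2] after rotate(0, -90): joint angles (θ0=270°, θ1=90°)
all 4 alternatives checked — unique.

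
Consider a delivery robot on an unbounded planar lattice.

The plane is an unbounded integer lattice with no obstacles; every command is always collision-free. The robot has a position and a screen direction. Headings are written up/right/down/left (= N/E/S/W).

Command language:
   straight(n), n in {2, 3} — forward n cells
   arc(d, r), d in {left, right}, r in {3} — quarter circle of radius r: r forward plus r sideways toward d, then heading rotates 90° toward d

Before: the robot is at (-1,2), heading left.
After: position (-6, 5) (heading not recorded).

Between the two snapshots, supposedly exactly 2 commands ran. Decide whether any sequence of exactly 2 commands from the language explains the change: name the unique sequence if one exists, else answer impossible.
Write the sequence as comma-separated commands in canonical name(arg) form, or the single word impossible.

key: running arc(right, 3) before straight(2) would end elsewhere — order is forced
start: at (-1,2), heading left
1. straight(2) → at (-3,2), heading left
2. arc(right, 3) → at (-6,5), heading up
all 16 alternatives checked — unique.

straight(2), arc(right, 3)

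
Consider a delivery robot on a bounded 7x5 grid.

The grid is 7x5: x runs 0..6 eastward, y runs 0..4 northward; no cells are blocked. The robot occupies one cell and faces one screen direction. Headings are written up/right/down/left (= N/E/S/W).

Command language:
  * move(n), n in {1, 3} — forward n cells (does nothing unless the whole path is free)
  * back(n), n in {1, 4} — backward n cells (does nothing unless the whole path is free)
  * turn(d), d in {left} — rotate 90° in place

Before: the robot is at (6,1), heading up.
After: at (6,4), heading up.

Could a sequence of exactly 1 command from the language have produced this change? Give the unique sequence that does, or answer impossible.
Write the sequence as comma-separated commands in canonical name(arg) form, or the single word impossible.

move(3)

key: heading stays N — the single command does not turn
from: at (6,1), heading up
t=1 move(3) ⇒ at (6,4), heading up
all 5 alternatives checked — unique.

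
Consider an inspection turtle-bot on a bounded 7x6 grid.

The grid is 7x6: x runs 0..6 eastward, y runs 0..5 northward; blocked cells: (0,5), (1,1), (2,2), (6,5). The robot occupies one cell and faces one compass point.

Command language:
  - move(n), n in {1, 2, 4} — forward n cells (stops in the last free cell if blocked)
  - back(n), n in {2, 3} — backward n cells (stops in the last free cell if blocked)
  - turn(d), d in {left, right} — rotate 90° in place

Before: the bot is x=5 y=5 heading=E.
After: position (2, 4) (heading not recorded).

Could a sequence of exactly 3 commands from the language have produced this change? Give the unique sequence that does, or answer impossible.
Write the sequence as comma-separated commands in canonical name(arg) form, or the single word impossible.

back(3), turn(right), move(1)

key: running move(1) before back(3) would end elsewhere — order is forced
initial: x=5 y=5 heading=E
step 1 (back(3)): x=2 y=5 heading=E
step 2 (turn(right)): x=2 y=5 heading=S
step 3 (move(1)): x=2 y=4 heading=S
no other 3-command option fits: unique.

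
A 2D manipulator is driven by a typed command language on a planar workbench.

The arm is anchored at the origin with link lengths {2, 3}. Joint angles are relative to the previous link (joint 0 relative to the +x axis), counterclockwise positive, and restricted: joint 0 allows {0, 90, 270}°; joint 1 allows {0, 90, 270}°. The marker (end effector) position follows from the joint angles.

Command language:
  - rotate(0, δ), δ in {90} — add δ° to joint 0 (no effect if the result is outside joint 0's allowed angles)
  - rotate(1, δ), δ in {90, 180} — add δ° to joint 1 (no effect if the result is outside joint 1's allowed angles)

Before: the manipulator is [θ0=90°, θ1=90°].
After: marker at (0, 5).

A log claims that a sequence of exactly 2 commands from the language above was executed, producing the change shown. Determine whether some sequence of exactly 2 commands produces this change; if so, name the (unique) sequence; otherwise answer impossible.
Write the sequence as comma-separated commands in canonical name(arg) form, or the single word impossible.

key: order matters: swapping rotate(1, 180) and rotate(1, 90) lands elsewhere
initial: [θ0=90°, θ1=90°]
step 1 (rotate(1, 180)): [θ0=90°, θ1=270°]
step 2 (rotate(1, 90)): [θ0=90°, θ1=0°]
all 9 alternatives checked — unique.

rotate(1, 180), rotate(1, 90)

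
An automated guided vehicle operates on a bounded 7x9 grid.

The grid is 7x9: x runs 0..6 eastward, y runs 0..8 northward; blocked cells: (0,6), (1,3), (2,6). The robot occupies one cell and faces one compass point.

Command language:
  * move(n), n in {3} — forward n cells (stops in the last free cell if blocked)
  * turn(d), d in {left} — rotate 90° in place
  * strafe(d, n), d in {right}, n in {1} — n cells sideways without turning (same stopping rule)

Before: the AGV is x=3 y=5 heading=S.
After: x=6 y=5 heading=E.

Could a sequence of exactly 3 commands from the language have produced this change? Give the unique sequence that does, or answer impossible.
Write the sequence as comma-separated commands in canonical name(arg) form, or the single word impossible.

key: position moved to (6,5) AND the heading swung to E — translation plus rotation needed
t0: x=3 y=5 heading=S
step 1 (turn(left)): x=3 y=5 heading=E
step 2 (move(3)): x=6 y=5 heading=E
step 3 (move(3)): x=6 y=5 heading=E
all 27 alternatives checked — unique.

turn(left), move(3), move(3)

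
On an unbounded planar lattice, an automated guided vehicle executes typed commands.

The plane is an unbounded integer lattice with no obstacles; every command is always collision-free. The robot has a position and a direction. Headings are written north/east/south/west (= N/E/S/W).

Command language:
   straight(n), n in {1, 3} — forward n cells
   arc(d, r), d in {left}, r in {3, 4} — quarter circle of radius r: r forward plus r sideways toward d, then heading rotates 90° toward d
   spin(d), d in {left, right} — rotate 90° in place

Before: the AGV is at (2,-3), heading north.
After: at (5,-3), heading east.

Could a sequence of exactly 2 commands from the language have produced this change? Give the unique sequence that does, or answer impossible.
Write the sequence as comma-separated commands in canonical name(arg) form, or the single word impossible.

spin(right), straight(3)

key: position moved to (5,-3) AND the heading swung to E — translation plus rotation needed
initial: at (2,-3), heading north
step 1 (spin(right)): at (2,-3), heading east
step 2 (straight(3)): at (5,-3), heading east
all 36 alternatives checked — unique.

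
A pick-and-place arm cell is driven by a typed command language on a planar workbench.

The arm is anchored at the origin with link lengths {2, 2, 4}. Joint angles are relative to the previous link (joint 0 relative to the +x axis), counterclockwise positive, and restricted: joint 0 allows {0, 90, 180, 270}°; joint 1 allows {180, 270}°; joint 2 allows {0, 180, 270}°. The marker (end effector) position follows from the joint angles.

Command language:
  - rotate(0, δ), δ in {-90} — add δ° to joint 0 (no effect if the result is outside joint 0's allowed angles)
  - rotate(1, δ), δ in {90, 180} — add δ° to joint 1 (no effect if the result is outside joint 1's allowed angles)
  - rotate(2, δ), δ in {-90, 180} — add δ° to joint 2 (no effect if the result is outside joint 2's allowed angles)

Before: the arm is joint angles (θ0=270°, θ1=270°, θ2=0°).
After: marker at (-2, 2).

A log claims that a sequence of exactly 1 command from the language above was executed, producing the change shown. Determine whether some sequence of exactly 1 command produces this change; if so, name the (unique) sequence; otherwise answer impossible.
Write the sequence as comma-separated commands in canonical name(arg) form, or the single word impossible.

rotate(2, -90)

initial: joint angles (θ0=270°, θ1=270°, θ2=0°)
t=1 rotate(2, -90) ⇒ joint angles (θ0=270°, θ1=270°, θ2=270°)
uniquely the one of 5 1-step routes that fits.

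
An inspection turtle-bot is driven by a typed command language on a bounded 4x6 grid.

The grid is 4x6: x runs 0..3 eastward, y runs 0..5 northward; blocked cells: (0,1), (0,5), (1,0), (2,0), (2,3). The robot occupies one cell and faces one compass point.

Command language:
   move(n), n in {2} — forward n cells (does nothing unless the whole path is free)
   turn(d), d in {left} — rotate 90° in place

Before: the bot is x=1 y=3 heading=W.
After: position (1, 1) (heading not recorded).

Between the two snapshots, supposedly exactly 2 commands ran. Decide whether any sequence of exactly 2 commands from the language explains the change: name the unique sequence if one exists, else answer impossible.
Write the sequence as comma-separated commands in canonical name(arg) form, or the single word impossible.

turn(left), move(2)

key: order matters: swapping turn(left) and move(2) lands elsewhere
start: x=1 y=3 heading=W
[1] after turn(left): x=1 y=3 heading=S
[2] after move(2): x=1 y=1 heading=S
uniquely the one of 4 2-step routes that fits.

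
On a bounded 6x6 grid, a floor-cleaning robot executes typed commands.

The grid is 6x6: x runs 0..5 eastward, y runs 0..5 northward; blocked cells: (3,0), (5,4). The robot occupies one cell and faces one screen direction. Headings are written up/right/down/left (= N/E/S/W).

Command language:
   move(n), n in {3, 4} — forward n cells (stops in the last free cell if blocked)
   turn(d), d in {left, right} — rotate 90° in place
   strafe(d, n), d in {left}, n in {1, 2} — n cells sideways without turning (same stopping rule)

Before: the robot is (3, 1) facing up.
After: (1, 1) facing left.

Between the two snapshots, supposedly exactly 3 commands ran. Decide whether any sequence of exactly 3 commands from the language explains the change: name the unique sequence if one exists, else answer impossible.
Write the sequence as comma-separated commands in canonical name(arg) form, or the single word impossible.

key: position moved to (1,1) AND the heading swung to W — translation plus rotation needed
t0: (3, 1) facing up
step 1 (strafe(left, 1)): (2, 1) facing up
step 2 (strafe(left, 1)): (1, 1) facing up
step 3 (turn(left)): (1, 1) facing left
uniquely the one of 216 3-step routes that fits.

strafe(left, 1), strafe(left, 1), turn(left)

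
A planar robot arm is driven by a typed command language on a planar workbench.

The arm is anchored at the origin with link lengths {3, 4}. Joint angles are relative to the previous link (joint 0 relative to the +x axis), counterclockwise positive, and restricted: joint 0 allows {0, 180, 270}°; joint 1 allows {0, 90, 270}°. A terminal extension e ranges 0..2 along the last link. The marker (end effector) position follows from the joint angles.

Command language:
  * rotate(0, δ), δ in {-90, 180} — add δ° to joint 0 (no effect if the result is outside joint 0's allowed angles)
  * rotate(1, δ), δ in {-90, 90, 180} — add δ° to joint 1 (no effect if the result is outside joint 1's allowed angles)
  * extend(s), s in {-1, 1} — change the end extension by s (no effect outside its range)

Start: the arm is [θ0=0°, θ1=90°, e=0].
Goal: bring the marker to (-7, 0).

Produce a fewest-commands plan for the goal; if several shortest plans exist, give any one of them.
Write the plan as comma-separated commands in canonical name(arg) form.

begin: [θ0=0°, θ1=90°, e=0]
[1] after rotate(1, -90): [θ0=0°, θ1=0°, e=0]
[2] after rotate(0, 180): [θ0=180°, θ1=0°, e=0]
no 1-step plan works, so 2 is optimal.

rotate(1, -90), rotate(0, 180)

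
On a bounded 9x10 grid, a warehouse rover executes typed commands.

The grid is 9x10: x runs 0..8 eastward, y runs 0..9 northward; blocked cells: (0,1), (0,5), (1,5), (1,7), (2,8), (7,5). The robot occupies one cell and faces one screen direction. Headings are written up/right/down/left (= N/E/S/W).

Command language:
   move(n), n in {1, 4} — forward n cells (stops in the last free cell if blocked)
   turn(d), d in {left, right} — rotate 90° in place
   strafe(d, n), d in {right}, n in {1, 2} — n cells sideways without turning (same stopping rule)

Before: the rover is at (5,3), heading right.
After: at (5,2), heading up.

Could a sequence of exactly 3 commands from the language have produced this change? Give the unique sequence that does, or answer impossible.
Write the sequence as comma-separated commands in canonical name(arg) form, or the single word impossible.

key: running move(1) before strafe(right, 2) would end elsewhere — order is forced
from: at (5,3), heading right
[1] after strafe(right, 2): at (5,1), heading right
[2] after turn(left): at (5,1), heading up
[3] after move(1): at (5,2), heading up
no rival 3-sequence matches.

strafe(right, 2), turn(left), move(1)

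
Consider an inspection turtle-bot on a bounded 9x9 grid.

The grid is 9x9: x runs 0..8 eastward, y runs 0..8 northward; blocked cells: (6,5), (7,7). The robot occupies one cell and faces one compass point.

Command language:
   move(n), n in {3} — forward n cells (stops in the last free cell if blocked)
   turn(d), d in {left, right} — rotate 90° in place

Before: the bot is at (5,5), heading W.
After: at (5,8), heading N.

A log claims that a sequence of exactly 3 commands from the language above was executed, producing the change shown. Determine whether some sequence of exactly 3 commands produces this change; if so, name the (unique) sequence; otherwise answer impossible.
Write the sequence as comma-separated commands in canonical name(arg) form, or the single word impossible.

turn(right), move(3), move(3)

key: running move(3) before turn(right) would end elsewhere — order is forced
initial: at (5,5), heading W
[1] after turn(right): at (5,5), heading N
[2] after move(3): at (5,8), heading N
[3] after move(3): at (5,8), heading N
uniquely the one of 27 3-step routes that fits.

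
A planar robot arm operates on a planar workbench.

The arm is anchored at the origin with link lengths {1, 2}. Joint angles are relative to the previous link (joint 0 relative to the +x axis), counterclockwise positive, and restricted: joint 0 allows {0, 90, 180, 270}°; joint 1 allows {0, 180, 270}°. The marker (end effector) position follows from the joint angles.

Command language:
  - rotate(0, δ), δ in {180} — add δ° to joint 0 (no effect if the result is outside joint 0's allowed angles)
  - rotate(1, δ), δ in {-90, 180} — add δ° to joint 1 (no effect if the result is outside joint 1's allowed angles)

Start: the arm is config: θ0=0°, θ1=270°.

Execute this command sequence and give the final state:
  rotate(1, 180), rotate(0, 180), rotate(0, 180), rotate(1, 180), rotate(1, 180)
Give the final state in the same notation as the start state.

t0: config: θ0=0°, θ1=270°
t=1 rotate(1, 180) ⇒ config: θ0=0°, θ1=270°
t=2 rotate(0, 180) ⇒ config: θ0=180°, θ1=270°
t=3 rotate(0, 180) ⇒ config: θ0=0°, θ1=270°
t=4 rotate(1, 180) ⇒ config: θ0=0°, θ1=270°
t=5 rotate(1, 180) ⇒ config: θ0=0°, θ1=270°

config: θ0=0°, θ1=270°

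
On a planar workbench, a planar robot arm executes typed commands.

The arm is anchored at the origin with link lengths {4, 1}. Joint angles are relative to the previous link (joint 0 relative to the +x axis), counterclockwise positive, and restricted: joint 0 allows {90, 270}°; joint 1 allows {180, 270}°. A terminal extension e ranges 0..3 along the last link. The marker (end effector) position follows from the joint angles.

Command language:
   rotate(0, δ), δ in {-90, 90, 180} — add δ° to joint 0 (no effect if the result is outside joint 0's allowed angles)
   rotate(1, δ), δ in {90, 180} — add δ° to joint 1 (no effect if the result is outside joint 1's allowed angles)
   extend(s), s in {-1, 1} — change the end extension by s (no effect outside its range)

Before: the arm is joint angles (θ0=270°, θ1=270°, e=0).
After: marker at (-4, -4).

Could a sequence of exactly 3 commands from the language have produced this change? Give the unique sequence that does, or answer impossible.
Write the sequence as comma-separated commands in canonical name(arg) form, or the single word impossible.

begin: joint angles (θ0=270°, θ1=270°, e=0)
1. extend(1) → joint angles (θ0=270°, θ1=270°, e=1)
2. extend(1) → joint angles (θ0=270°, θ1=270°, e=2)
3. extend(1) → joint angles (θ0=270°, θ1=270°, e=3)
no other 3-command option fits: unique.

extend(1), extend(1), extend(1)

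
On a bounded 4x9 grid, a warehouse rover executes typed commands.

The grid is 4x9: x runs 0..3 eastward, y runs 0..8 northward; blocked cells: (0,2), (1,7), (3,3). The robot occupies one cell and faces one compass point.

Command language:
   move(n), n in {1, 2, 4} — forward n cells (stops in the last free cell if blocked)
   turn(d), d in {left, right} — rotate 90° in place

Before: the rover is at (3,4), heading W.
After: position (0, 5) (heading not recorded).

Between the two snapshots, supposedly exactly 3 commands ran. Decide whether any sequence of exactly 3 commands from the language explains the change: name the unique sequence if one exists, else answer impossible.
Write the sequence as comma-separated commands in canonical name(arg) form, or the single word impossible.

key: move(4) runs into the grid edge before its full distance
begin: at (3,4), heading W
t=1 move(4) ⇒ at (0,4), heading W
t=2 turn(right) ⇒ at (0,4), heading N
t=3 move(1) ⇒ at (0,5), heading N
no other 3-command option fits: unique.

move(4), turn(right), move(1)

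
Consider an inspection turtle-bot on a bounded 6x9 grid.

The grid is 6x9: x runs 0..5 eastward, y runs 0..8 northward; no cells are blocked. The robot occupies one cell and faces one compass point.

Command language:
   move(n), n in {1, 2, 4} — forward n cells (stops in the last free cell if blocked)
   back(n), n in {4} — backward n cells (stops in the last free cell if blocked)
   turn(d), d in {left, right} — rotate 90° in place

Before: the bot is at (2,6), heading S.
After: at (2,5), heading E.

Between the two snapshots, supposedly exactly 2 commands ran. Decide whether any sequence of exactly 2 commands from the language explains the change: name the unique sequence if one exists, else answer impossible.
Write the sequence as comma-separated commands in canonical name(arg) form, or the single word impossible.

move(1), turn(left)

key: cell and facing (now E) both changed — the 2 commands mix motion and turning
start: at (2,6), heading S
t=1 move(1) ⇒ at (2,5), heading S
t=2 turn(left) ⇒ at (2,5), heading E
no rival 2-sequence matches.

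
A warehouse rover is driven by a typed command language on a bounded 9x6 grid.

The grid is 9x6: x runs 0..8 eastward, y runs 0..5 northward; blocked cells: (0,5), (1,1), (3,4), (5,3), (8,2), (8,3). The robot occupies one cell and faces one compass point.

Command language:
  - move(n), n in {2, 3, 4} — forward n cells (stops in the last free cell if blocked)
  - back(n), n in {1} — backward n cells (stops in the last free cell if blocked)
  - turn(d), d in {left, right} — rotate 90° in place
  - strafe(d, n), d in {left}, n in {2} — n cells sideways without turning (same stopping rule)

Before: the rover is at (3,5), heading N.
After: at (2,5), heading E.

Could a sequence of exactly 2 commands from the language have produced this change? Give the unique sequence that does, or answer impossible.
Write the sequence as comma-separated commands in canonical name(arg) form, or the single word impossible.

key: position moved to (2,5) AND the heading swung to E — translation plus rotation needed
begin: at (3,5), heading N
t=1 turn(right) ⇒ at (3,5), heading E
t=2 back(1) ⇒ at (2,5), heading E
no rival 2-sequence matches.

turn(right), back(1)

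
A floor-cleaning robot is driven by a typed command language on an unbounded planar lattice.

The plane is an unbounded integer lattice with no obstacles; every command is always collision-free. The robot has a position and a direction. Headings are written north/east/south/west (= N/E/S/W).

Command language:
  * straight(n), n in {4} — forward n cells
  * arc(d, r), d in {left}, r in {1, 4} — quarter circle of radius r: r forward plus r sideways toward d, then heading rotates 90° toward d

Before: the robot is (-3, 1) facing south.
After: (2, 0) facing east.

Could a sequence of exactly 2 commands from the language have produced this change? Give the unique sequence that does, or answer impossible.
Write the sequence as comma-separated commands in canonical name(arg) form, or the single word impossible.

key: position moved to (2,0) AND the heading swung to E — translation plus rotation needed
start: (-3, 1) facing south
[1] after arc(left, 1): (-2, 0) facing east
[2] after straight(4): (2, 0) facing east
uniquely the one of 9 2-step routes that fits.

arc(left, 1), straight(4)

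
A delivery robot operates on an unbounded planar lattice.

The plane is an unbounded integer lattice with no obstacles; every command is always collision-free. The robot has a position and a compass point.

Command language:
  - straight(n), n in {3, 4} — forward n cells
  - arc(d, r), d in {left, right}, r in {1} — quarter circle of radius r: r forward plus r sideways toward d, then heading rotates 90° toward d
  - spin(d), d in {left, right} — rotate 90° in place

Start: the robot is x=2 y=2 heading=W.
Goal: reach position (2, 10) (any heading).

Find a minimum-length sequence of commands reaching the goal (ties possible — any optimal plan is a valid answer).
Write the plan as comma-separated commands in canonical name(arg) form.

spin(right), straight(4), straight(4)

initial: x=2 y=2 heading=W
t=1 spin(right) ⇒ x=2 y=2 heading=N
t=2 straight(4) ⇒ x=2 y=6 heading=N
t=3 straight(4) ⇒ x=2 y=10 heading=N
shorter routes all fall short; 3 is best.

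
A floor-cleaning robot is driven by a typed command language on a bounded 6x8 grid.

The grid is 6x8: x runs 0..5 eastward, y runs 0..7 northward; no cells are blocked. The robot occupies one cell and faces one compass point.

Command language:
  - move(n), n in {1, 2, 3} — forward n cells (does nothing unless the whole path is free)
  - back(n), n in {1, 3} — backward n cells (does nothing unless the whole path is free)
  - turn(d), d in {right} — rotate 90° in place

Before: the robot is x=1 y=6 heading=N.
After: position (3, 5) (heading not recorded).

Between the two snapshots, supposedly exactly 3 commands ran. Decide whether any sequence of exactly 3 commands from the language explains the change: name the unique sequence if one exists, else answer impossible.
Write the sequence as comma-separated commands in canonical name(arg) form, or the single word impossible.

key: running move(2) before back(1) would end elsewhere — order is forced
initial: x=1 y=6 heading=N
[1] after back(1): x=1 y=5 heading=N
[2] after turn(right): x=1 y=5 heading=E
[3] after move(2): x=3 y=5 heading=E
no other 3-command option fits: unique.

back(1), turn(right), move(2)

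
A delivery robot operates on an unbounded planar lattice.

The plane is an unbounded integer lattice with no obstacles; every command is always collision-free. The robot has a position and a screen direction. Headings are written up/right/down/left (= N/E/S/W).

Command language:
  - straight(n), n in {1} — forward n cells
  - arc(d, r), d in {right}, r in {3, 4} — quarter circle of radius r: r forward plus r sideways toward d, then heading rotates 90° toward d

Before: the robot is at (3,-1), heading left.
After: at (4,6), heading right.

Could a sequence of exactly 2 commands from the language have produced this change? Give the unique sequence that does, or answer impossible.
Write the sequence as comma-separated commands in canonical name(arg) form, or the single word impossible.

arc(right, 3), arc(right, 4)

key: position moved to (4,6) AND the heading swung to E — translation plus rotation needed
begin: at (3,-1), heading left
t=1 arc(right, 3) ⇒ at (0,2), heading up
t=2 arc(right, 4) ⇒ at (4,6), heading right
uniquely the one of 9 2-step routes that fits.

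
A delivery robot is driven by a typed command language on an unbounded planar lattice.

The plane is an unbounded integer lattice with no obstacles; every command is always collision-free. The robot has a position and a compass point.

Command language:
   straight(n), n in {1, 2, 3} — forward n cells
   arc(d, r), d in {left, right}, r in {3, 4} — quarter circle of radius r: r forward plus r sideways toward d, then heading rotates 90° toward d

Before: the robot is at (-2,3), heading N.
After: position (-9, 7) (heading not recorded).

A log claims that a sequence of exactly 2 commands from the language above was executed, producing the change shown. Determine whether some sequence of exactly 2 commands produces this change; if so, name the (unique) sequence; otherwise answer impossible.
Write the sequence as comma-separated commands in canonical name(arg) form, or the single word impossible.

key: order matters: swapping arc(left, 4) and straight(3) lands elsewhere
initial: at (-2,3), heading N
step 1 (arc(left, 4)): at (-6,7), heading W
step 2 (straight(3)): at (-9,7), heading W
uniquely the one of 49 2-step routes that fits.

arc(left, 4), straight(3)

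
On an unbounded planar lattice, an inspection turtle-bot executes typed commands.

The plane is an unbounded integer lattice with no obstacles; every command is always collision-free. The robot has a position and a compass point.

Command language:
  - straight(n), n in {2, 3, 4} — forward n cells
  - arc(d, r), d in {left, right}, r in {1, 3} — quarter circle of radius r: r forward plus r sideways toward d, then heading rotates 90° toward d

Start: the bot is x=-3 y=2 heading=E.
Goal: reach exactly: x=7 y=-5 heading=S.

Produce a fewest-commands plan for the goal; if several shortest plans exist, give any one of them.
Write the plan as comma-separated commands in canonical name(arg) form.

straight(3), straight(4), arc(right, 3), straight(4)

from: x=-3 y=2 heading=E
step 1 (straight(3)): x=0 y=2 heading=E
step 2 (straight(4)): x=4 y=2 heading=E
step 3 (arc(right, 3)): x=7 y=-1 heading=S
step 4 (straight(4)): x=7 y=-5 heading=S
no 3-step plan works, so 4 is optimal.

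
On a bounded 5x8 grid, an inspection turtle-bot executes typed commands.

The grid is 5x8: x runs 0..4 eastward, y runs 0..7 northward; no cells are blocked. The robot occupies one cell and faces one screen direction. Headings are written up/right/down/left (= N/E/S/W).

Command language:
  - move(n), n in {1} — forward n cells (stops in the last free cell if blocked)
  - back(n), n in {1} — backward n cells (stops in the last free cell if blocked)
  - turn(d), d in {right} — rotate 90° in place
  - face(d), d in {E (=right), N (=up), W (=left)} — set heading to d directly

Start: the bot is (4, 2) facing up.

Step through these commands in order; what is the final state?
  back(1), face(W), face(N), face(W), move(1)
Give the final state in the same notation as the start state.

initial: (4, 2) facing up
step 1 (back(1)): (4, 1) facing up
step 2 (face(W)): (4, 1) facing left
step 3 (face(N)): (4, 1) facing up
step 4 (face(W)): (4, 1) facing left
step 5 (move(1)): (3, 1) facing left

(3, 1) facing left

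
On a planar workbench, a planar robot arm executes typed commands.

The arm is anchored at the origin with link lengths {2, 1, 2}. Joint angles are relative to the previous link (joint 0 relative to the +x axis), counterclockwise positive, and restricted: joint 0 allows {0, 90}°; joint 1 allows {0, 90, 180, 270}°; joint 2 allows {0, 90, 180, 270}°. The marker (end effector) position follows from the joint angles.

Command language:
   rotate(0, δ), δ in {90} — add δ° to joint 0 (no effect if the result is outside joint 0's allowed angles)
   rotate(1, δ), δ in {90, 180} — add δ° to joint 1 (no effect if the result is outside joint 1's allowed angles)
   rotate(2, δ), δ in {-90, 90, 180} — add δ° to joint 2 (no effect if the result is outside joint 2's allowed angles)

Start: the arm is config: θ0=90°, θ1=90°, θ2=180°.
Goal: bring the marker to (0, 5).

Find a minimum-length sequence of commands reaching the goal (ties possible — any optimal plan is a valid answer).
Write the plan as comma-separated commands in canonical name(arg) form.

start: config: θ0=90°, θ1=90°, θ2=180°
[1] after rotate(1, 90): config: θ0=90°, θ1=180°, θ2=180°
[2] after rotate(2, 180): config: θ0=90°, θ1=180°, θ2=0°
[3] after rotate(1, 180): config: θ0=90°, θ1=0°, θ2=0°
minimal: 3 command(s), checked below 3.

rotate(1, 90), rotate(2, 180), rotate(1, 180)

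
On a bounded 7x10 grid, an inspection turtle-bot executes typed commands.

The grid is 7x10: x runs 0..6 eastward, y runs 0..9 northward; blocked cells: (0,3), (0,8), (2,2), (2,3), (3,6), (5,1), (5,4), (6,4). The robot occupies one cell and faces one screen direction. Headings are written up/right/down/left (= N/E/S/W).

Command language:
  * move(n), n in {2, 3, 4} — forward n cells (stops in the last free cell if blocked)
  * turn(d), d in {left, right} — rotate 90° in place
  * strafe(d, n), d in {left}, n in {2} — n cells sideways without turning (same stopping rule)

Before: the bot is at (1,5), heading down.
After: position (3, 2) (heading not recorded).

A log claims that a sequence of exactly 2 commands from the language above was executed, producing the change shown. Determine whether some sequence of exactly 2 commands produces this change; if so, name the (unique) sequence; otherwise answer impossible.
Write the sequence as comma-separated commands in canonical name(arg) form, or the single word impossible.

strafe(left, 2), move(3)

key: order matters: swapping strafe(left, 2) and move(3) lands elsewhere
begin: at (1,5), heading down
step 1 (strafe(left, 2)): at (3,5), heading down
step 2 (move(3)): at (3,2), heading down
all 36 alternatives checked — unique.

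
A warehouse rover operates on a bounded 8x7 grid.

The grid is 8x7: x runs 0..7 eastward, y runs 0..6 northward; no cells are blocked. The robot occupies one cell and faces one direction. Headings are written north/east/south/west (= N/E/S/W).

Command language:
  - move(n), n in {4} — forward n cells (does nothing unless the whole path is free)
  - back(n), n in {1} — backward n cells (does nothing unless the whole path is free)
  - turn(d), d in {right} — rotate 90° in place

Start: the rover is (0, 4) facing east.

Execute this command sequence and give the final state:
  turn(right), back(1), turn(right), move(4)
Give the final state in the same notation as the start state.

(0, 5) facing west

start: (0, 4) facing east
[1] after turn(right): (0, 4) facing south
[2] after back(1): (0, 5) facing south
[3] after turn(right): (0, 5) facing west
[4] after move(4): (0, 5) facing west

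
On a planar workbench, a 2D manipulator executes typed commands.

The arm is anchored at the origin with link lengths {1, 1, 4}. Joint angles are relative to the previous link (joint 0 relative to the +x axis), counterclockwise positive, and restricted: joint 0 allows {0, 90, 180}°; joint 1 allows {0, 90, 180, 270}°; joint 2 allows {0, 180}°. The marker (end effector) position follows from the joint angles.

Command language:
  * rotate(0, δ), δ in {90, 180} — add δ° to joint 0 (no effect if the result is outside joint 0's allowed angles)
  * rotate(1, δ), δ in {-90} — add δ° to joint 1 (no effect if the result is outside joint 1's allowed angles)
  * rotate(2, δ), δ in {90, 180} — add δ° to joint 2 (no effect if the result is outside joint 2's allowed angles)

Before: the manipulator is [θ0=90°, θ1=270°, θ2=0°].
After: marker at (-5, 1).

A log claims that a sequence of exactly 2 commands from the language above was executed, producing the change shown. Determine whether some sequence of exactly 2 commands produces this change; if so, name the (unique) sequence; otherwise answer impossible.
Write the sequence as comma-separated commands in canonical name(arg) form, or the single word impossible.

rotate(1, -90), rotate(1, -90)

t0: [θ0=90°, θ1=270°, θ2=0°]
[1] after rotate(1, -90): [θ0=90°, θ1=180°, θ2=0°]
[2] after rotate(1, -90): [θ0=90°, θ1=90°, θ2=0°]
no rival 2-sequence matches.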